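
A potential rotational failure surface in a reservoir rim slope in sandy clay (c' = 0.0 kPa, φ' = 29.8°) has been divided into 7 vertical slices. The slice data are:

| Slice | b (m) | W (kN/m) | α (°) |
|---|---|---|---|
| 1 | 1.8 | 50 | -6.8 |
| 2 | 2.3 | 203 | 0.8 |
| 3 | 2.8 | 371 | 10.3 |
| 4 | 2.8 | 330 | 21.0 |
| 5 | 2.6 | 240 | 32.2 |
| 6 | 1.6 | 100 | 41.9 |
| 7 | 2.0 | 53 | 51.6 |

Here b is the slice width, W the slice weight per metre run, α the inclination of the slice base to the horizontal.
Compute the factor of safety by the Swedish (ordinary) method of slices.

FS = 1.69

Ordinary method of slices: FS = Σ[c'·Δl_i + (W_i cosα_i)·tanφ'] / Σ W_i sinα_i, with Δl_i = b_i / cosα_i.
Slice 1: Δl = 1.8/cos(-6.8°) = 1.813 m; N'_1 = 50·cos(-6.8°) = 49.6; c'Δl = 0.00; W sinα = -5.9
Slice 2: Δl = 2.3/cos0.8° = 2.300 m; N'_2 = 203·cos0.8° = 203.0; c'Δl = 0.00; W sinα = 2.8
Slice 3: Δl = 2.8/cos10.3° = 2.846 m; N'_3 = 371·cos10.3° = 365.0; c'Δl = 0.00; W sinα = 66.3
Slice 4: Δl = 2.8/cos21.0° = 2.999 m; N'_4 = 330·cos21.0° = 308.1; c'Δl = 0.00; W sinα = 118.3
Slice 5: Δl = 2.6/cos32.2° = 3.073 m; N'_5 = 240·cos32.2° = 203.1; c'Δl = 0.00; W sinα = 127.9
Slice 6: Δl = 1.6/cos41.9° = 2.150 m; N'_6 = 100·cos41.9° = 74.4; c'Δl = 0.00; W sinα = 66.8
Slice 7: Δl = 2.0/cos51.6° = 3.220 m; N'_7 = 53·cos51.6° = 32.9; c'Δl = 0.00; W sinα = 41.5
Σc'Δl = 0.0 kN/m; ΣN' = 1236.2 kN/m; ΣW sinα = 417.7 kN/m
Resisting = 0.0 + 1236.2·tan29.8° = 0.0 + 708.0 = 708.0 kN/m
FS = 708.0 / 417.7 = 1.695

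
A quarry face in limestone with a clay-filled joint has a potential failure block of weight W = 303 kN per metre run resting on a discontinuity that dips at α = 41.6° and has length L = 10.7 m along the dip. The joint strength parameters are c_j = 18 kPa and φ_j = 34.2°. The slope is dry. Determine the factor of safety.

FS = 1.72

Resolving the block weight along and normal to the plane and applying the Mohr–Coulomb strength on the joint:
N' = W cosα = 303·cos41.6° = 226.6 kN/m
Driving force T = W sinα = 303·sin41.6° = 201.2 kN/m
Resisting force R = c_j·L + N'·tanφ_j = 18·10.7 + 226.6·tan34.2° = 192.6 + 154.0 = 346.6 kN/m
FS = R / T = 346.6 / 201.2 = 1.723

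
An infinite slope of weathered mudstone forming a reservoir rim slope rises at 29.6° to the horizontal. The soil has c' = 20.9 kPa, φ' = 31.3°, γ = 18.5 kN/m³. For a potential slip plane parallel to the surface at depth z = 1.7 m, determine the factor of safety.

FS = 2.62

For an infinite slope with a slip plane parallel to the surface (no pore pressure): FS = [c' + γz cos²β tanφ'] / [γz sinβ cosβ].
γz = 18.5·1.7 = 31.45 kN/m²
Numerator = 20.9 + 31.45·cos²29.6°·tan31.3° = 20.9 + 31.45·0.7560·0.6080 = 35.357 kPa
Denominator = 31.45·sin29.6°·cos29.6° = 31.45·0.4939·0.8695 = 13.507 kPa
FS = 35.357 / 13.507 = 2.618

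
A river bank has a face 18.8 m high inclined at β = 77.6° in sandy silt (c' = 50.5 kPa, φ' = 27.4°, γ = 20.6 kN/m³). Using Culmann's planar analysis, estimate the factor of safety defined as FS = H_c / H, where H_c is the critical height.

FS = 1.26

H_c = (4c'/γ) · sinβ cosφ' / [1 − cos(β − φ')]
    = (4·50.5/20.6) · sin77.6°·cos27.4° / [1 − cos50.2°]
    = 9.806 · 0.8671 / 0.3599 = 23.63 m
FS = H_c / H = 23.63 / 18.8 = 1.257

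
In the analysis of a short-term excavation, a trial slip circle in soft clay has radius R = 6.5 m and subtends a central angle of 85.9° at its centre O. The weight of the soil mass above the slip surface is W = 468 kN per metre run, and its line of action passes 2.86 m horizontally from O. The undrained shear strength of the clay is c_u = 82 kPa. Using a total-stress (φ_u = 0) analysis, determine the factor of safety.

FS = 3.88

Taking moments about the centre O, the resisting moment is provided by the undrained shear strength acting along the arc:
Arc length L_a = R·θ = 6.5·(85.9°·π/180) = 6.5·1.4992 = 9.75 m
M_R = c_u·L_a·R = 82·9.75·6.5 = 5194.1 kN·m/m
M_D = W·d = 468·2.86 = 1338.5 kN·m/m
FS = M_R / M_D = 5194.1 / 1338.5 = 3.881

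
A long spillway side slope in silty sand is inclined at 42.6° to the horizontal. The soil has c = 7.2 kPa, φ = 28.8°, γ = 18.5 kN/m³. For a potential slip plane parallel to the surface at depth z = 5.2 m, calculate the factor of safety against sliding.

For an infinite slope with a slip plane parallel to the surface (no pore pressure): FS = [c + γz cos²β tanφ] / [γz sinβ cosβ].
γz = 18.5·5.2 = 96.20 kN/m²
Numerator = 7.2 + 96.20·cos²42.6°·tan28.8° = 7.2 + 96.20·0.5418·0.5498 = 35.856 kPa
Denominator = 96.20·sin42.6°·cos42.6° = 96.20·0.6769·0.7361 = 47.931 kPa
FS = 35.856 / 47.931 = 0.748

FS = 0.75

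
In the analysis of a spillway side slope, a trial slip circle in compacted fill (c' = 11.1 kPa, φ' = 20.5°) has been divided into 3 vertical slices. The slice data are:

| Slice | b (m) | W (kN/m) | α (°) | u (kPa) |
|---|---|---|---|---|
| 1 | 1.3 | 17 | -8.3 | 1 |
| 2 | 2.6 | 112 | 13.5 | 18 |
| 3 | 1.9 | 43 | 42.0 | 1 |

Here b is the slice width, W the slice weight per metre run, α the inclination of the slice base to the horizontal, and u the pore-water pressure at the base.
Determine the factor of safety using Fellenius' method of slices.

Ordinary method of slices: FS = Σ[c'·Δl_i + (W_i cosα_i − u_i·Δl_i)·tanφ'] / Σ W_i sinα_i, with Δl_i = b_i / cosα_i.
Slice 1: Δl = 1.3/cos(-8.3°) = 1.314 m; N'_1 = 17·cos(-8.3°) − 1·1.314 = 15.5; c'Δl = 14.58; W sinα = -2.5
Slice 2: Δl = 2.6/cos13.5° = 2.674 m; N'_2 = 112·cos13.5° − 18·2.674 = 60.8; c'Δl = 29.68; W sinα = 26.1
Slice 3: Δl = 1.9/cos42.0° = 2.557 m; N'_3 = 43·cos42.0° − 1·2.557 = 29.4; c'Δl = 28.38; W sinα = 28.8
Σc'Δl = 72.6 kN/m; ΣN' = 105.7 kN/m; ΣW sinα = 52.5 kN/m
Resisting = 72.6 + 105.7·tan20.5° = 72.6 + 39.5 = 112.2 kN/m
FS = 112.2 / 52.5 = 2.138

FS = 2.14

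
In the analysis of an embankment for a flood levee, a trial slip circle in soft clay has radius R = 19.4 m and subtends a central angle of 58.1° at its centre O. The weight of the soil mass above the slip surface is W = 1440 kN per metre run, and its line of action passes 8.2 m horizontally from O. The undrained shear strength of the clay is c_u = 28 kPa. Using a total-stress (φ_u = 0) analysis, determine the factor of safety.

FS = 0.90

Taking moments about the centre O, the resisting moment is provided by the undrained shear strength acting along the arc:
Arc length L_a = R·θ = 19.4·(58.1°·π/180) = 19.4·1.0140 = 19.67 m
M_R = c_u·L_a·R = 28·19.67·19.4 = 10686.0 kN·m/m
M_D = W·d = 1440·8.2 = 11808.0 kN·m/m
FS = M_R / M_D = 10686.0 / 11808.0 = 0.905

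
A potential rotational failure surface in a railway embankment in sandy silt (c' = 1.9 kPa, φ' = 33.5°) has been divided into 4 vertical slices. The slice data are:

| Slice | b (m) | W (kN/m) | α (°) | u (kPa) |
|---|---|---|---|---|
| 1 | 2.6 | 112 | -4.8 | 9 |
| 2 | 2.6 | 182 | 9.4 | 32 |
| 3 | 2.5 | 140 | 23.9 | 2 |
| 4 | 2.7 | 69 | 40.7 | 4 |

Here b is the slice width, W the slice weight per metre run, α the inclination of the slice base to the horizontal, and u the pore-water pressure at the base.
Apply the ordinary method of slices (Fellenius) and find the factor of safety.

FS = 2.04

Ordinary method of slices: FS = Σ[c'·Δl_i + (W_i cosα_i − u_i·Δl_i)·tanφ'] / Σ W_i sinα_i, with Δl_i = b_i / cosα_i.
Slice 1: Δl = 2.6/cos(-4.8°) = 2.609 m; N'_1 = 112·cos(-4.8°) − 9·2.609 = 88.1; c'Δl = 4.96; W sinα = -9.4
Slice 2: Δl = 2.6/cos9.4° = 2.635 m; N'_2 = 182·cos9.4° − 32·2.635 = 95.2; c'Δl = 5.01; W sinα = 29.7
Slice 3: Δl = 2.5/cos23.9° = 2.734 m; N'_3 = 140·cos23.9° − 2·2.734 = 122.5; c'Δl = 5.20; W sinα = 56.7
Slice 4: Δl = 2.7/cos40.7° = 3.561 m; N'_4 = 69·cos40.7° − 4·3.561 = 38.1; c'Δl = 6.77; W sinα = 45.0
Σc'Δl = 21.9 kN/m; ΣN' = 343.9 kN/m; ΣW sinα = 122.1 kN/m
Resisting = 21.9 + 343.9·tan33.5° = 21.9 + 227.6 = 249.6 kN/m
FS = 249.6 / 122.1 = 2.045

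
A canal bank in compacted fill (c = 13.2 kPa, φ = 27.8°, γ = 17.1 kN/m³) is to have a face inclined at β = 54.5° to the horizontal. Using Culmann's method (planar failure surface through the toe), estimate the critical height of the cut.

Culmann's analysis gives the critical failure plane at α_cr = (β + φ)/2 = (54.5 + 27.8)/2 = 41.1°, and the critical height
H_c = (4c/γ) · sinβ cosφ / [1 − cos(β − φ)]
    = (4·13.2/17.1) · sin54.5°·cos27.8° / [1 − cos(26.7°)]
    = 3.088 · 0.8141·0.8846 / [1 − 0.8934]
    = 3.088 · 0.7202 / 0.1066
    = 20.85 m

H_c = 20.85 m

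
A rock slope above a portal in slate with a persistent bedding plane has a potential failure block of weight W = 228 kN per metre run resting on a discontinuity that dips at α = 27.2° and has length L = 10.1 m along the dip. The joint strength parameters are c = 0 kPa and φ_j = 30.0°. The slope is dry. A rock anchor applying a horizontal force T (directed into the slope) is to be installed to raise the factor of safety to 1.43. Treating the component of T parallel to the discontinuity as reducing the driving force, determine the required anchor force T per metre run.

T = 21 kN/m

Resolving forces along and normal to the sliding plane, with the horizontal anchor force T adding T·sinα to the effective normal force and T·cosα acting up the plane against the driving force:
FS = [cL + (W cosα + T sinα) tanφ_j] / [W sinα − T cosα]
Without the anchor: N' = 202.8 kN/m, driving T_d = 104.2 kN/m, resisting R = 0·10.1 + 202.8·tan30.0° = 117.1 kN/m, FS = 1.12.
Setting FS = 1.43 and solving for T:
1.43·(104.2 − T cos27.2°) = 117.1 + T sin27.2°·tan30.0°
T·(sin27.2°·tan30.0° + 1.43·cos27.2°) = 1.43·104.2 − 117.1
T·(0.4571·0.5774 + 1.43·0.8894) = 149.0 − 117.1 = 32.0
T·1.5358 = 32.0
T = 20.8 kN/m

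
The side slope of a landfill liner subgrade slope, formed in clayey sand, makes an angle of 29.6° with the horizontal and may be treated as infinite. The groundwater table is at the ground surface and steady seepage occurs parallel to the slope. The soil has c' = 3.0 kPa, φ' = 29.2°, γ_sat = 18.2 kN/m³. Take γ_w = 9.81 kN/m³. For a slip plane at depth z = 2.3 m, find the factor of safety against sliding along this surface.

With seepage parallel to the slope and the water table at the surface, the effective normal stress on the slip plane uses the buoyant unit weight γ' = γ_sat − γ_w while the driving shear stress uses γ_sat:
FS = [c' + γ' z cos²β tanφ'] / [γ_sat z sinβ cosβ]
γ' = 18.2 − 9.81 = 8.39 kN/m³
Numerator = 3.0 + 8.39·2.3·cos²29.6°·tan29.2° = 3.0 + 8.39·2.3·0.7560·0.5589 = 11.153 kPa
Denominator = 18.2·2.3·sin29.6°·cos29.6° = 18.2·2.3·0.4939·0.8695 = 17.978 kPa
FS = 11.153 / 17.978 = 0.620

FS = 0.62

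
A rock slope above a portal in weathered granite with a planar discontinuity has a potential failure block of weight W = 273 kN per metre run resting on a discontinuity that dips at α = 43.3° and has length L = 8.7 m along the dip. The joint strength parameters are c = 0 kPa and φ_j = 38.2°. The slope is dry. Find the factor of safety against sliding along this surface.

FS = 0.84

Resolving the block weight along and normal to the plane and applying the Mohr–Coulomb strength on the joint:
N' = W cosα = 273·cos43.3° = 198.7 kN/m
Driving force T = W sinα = 273·sin43.3° = 187.2 kN/m
Resisting force R = c·L + N'·tanφ_j = 0·8.7 + 198.7·tan38.2° = 0.0 + 156.3 = 156.3 kN/m
FS = R / T = 156.3 / 187.2 = 0.835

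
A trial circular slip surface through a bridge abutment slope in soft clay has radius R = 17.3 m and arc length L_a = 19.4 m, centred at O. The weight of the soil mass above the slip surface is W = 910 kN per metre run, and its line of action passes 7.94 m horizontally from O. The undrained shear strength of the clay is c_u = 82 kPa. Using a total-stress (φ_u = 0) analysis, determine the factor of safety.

Taking moments about the centre O, the resisting moment is provided by the undrained shear strength acting along the arc:
M_R = c_u·L_a·R = 82·19.40·17.3 = 27520.8 kN·m/m
M_D = W·d = 910·7.94 = 7225.4 kN·m/m
FS = M_R / M_D = 27520.8 / 7225.4 = 3.809

FS = 3.81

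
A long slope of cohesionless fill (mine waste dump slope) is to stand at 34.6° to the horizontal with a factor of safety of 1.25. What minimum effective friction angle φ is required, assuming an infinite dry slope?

φ = 40.8°

FS = tanφ/tanβ ⇒ tanφ = FS · tanβ = 1.25 · tan34.6° = 0.8623
φ = arctan(0.8623) = 40.77°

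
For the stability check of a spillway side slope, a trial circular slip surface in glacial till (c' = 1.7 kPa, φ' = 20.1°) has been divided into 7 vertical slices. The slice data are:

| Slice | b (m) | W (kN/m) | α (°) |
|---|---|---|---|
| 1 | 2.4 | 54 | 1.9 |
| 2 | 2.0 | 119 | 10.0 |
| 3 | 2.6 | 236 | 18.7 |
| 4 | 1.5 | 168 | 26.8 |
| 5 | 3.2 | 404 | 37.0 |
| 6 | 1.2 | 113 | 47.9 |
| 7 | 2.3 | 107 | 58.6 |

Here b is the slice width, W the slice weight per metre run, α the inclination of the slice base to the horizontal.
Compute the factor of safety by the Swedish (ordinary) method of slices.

Ordinary method of slices: FS = Σ[c'·Δl_i + (W_i cosα_i)·tanφ'] / Σ W_i sinα_i, with Δl_i = b_i / cosα_i.
Slice 1: Δl = 2.4/cos1.9° = 2.401 m; N'_1 = 54·cos1.9° = 54.0; c'Δl = 4.08; W sinα = 1.8
Slice 2: Δl = 2.0/cos10.0° = 2.031 m; N'_2 = 119·cos10.0° = 117.2; c'Δl = 3.45; W sinα = 20.7
Slice 3: Δl = 2.6/cos18.7° = 2.745 m; N'_3 = 236·cos18.7° = 223.5; c'Δl = 4.67; W sinα = 75.7
Slice 4: Δl = 1.5/cos26.8° = 1.681 m; N'_4 = 168·cos26.8° = 150.0; c'Δl = 2.86; W sinα = 75.7
Slice 5: Δl = 3.2/cos37.0° = 4.007 m; N'_5 = 404·cos37.0° = 322.6; c'Δl = 6.81; W sinα = 243.1
Slice 6: Δl = 1.2/cos47.9° = 1.790 m; N'_6 = 113·cos47.9° = 75.8; c'Δl = 3.04; W sinα = 83.8
Slice 7: Δl = 2.3/cos58.6° = 4.415 m; N'_7 = 107·cos58.6° = 55.7; c'Δl = 7.50; W sinα = 91.3
Σc'Δl = 32.4 kN/m; ΣN' = 998.8 kN/m; ΣW sinα = 592.2 kN/m
Resisting = 32.4 + 998.8·tan20.1° = 32.4 + 365.5 = 397.9 kN/m
FS = 397.9 / 592.2 = 0.672

FS = 0.67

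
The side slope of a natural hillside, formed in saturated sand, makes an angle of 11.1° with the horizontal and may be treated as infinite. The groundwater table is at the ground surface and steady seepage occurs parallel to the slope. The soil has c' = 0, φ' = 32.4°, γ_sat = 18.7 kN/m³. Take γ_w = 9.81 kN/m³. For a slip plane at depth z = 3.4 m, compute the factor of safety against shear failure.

FS = 1.54

With seepage parallel to the slope and the water table at the surface, the effective normal stress on the slip plane uses the buoyant unit weight γ' = γ_sat − γ_w while the driving shear stress uses γ_sat:
FS = [c' + γ' z cos²β tanφ'] / [γ_sat z sinβ cosβ]
(For c' = 0 this reduces to FS = (γ'/γ_sat)·tanφ'/tanβ.)
γ' = 18.7 − 9.81 = 8.89 kN/m³
Numerator = 0.0 + 8.89·3.4·cos²11.1°·tan32.4° = 0.0 + 8.89·3.4·0.9629·0.6346 = 18.471 kPa
Denominator = 18.7·3.4·sin11.1°·cos11.1° = 18.7·3.4·0.1925·0.9813 = 12.012 kPa
FS = 18.471 / 12.012 = 1.538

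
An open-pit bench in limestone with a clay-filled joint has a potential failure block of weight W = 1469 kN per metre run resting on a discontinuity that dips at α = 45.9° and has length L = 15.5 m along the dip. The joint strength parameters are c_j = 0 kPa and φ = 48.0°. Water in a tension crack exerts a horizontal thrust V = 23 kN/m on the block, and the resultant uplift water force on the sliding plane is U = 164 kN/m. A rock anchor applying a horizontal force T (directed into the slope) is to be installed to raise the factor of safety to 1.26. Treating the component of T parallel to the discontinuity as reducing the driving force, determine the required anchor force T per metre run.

T = 248 kN/m

Resolving forces along and normal to the sliding plane, with the horizontal anchor force T adding T·sinα to the effective normal force and T·cosα acting up the plane against the driving force:
FS = [c_jL + (W cosα − U − V sinα + T sinα) tanφ] / [W sinα + V cosα − T cosα]
Without the anchor: N' = 841.8 kN/m, driving T_d = 1070.9 kN/m, resisting R = 0·15.5 + 841.8·tan48.0° = 934.9 kN/m, FS = 0.87.
Setting FS = 1.26 and solving for T:
1.26·(1070.9 − T cos45.9°) = 934.9 + T sin45.9°·tan48.0°
T·(sin45.9°·tan48.0° + 1.26·cos45.9°) = 1.26·1070.9 − 934.9
T·(0.7181·1.1106 + 1.26·0.6959) = 1349.4 − 934.9 = 414.5
T·1.6744 = 414.5
T = 247.5 kN/m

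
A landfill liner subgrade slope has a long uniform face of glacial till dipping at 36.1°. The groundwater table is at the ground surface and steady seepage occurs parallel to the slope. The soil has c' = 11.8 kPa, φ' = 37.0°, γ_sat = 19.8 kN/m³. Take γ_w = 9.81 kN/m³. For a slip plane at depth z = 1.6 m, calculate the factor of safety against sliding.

FS = 1.30

With seepage parallel to the slope and the water table at the surface, the effective normal stress on the slip plane uses the buoyant unit weight γ' = γ_sat − γ_w while the driving shear stress uses γ_sat:
FS = [c' + γ' z cos²β tanφ'] / [γ_sat z sinβ cosβ]
γ' = 19.8 − 9.81 = 9.99 kN/m³
Numerator = 11.8 + 9.99·1.6·cos²36.1°·tan37.0° = 11.8 + 9.99·1.6·0.6528·0.7536 = 19.663 kPa
Denominator = 19.8·1.6·sin36.1°·cos36.1° = 19.8·1.6·0.5892·0.8080 = 15.082 kPa
FS = 19.663 / 15.082 = 1.304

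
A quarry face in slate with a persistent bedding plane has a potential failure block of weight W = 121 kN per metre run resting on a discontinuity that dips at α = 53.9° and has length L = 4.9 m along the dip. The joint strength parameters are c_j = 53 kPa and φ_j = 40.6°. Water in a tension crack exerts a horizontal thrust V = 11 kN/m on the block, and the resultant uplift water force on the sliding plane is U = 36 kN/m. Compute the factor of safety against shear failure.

FS = 2.71

Resolving the block weight along and normal to the plane and applying the Mohr–Coulomb strength on the joint:
N' = W cosα − U − V sinα = 121·cos53.9° − 36 − 11·sin53.9° = 26.4 kN/m
Driving force T = W sinα + V cosα = 121·sin53.9° + 11·cos53.9° = 104.2 kN/m
Resisting force R = c_j·L + N'·tanφ_j = 53·4.9 + 26.4·tan40.6° = 259.7 + 22.6 = 282.3 kN/m
FS = R / T = 282.3 / 104.2 = 2.708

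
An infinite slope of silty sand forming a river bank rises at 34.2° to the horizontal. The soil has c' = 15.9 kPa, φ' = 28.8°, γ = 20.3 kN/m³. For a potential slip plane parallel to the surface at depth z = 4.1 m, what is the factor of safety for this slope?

For an infinite slope with a slip plane parallel to the surface (no pore pressure): FS = [c' + γz cos²β tanφ'] / [γz sinβ cosβ].
γz = 20.3·4.1 = 83.23 kN/m²
Numerator = 15.9 + 83.23·cos²34.2°·tan28.8° = 15.9 + 83.23·0.6841·0.5498 = 47.200 kPa
Denominator = 83.23·sin34.2°·cos34.2° = 83.23·0.5621·0.8271 = 38.693 kPa
FS = 47.200 / 38.693 = 1.220

FS = 1.22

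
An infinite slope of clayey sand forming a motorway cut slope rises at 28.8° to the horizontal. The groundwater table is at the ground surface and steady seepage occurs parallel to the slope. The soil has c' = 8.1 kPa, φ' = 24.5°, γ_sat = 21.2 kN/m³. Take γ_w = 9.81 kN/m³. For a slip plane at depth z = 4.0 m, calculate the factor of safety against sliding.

FS = 0.67

With seepage parallel to the slope and the water table at the surface, the effective normal stress on the slip plane uses the buoyant unit weight γ' = γ_sat − γ_w while the driving shear stress uses γ_sat:
FS = [c' + γ' z cos²β tanφ'] / [γ_sat z sinβ cosβ]
γ' = 21.2 − 9.81 = 11.39 kN/m³
Numerator = 8.1 + 11.39·4.0·cos²28.8°·tan24.5° = 8.1 + 11.39·4.0·0.7679·0.4557 = 24.044 kPa
Denominator = 21.2·4.0·sin28.8°·cos28.8° = 21.2·4.0·0.4818·0.8763 = 35.800 kPa
FS = 24.044 / 35.800 = 0.672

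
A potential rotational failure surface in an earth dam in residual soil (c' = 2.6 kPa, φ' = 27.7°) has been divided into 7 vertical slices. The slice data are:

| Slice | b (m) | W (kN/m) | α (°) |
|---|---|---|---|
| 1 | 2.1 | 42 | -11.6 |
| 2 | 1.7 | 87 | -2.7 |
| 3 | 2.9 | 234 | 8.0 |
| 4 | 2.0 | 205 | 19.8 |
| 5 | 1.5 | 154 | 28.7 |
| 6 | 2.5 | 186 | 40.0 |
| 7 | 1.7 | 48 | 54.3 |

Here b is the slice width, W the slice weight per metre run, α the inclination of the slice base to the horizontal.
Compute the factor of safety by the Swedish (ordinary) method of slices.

Ordinary method of slices: FS = Σ[c'·Δl_i + (W_i cosα_i)·tanφ'] / Σ W_i sinα_i, with Δl_i = b_i / cosα_i.
Slice 1: Δl = 2.1/cos(-11.6°) = 2.144 m; N'_1 = 42·cos(-11.6°) = 41.1; c'Δl = 5.57; W sinα = -8.4
Slice 2: Δl = 1.7/cos(-2.7°) = 1.702 m; N'_2 = 87·cos(-2.7°) = 86.9; c'Δl = 4.42; W sinα = -4.1
Slice 3: Δl = 2.9/cos8.0° = 2.928 m; N'_3 = 234·cos8.0° = 231.7; c'Δl = 7.61; W sinα = 32.6
Slice 4: Δl = 2.0/cos19.8° = 2.126 m; N'_4 = 205·cos19.8° = 192.9; c'Δl = 5.53; W sinα = 69.4
Slice 5: Δl = 1.5/cos28.7° = 1.710 m; N'_5 = 154·cos28.7° = 135.1; c'Δl = 4.45; W sinα = 74.0
Slice 6: Δl = 2.5/cos40.0° = 3.264 m; N'_6 = 186·cos40.0° = 142.5; c'Δl = 8.49; W sinα = 119.6
Slice 7: Δl = 1.7/cos54.3° = 2.913 m; N'_7 = 48·cos54.3° = 28.0; c'Δl = 7.57; W sinα = 39.0
Σc'Δl = 43.6 kN/m; ΣN' = 858.2 kN/m; ΣW sinα = 322.0 kN/m
Resisting = 43.6 + 858.2·tan27.7° = 43.6 + 450.6 = 494.2 kN/m
FS = 494.2 / 322.0 = 1.535

FS = 1.54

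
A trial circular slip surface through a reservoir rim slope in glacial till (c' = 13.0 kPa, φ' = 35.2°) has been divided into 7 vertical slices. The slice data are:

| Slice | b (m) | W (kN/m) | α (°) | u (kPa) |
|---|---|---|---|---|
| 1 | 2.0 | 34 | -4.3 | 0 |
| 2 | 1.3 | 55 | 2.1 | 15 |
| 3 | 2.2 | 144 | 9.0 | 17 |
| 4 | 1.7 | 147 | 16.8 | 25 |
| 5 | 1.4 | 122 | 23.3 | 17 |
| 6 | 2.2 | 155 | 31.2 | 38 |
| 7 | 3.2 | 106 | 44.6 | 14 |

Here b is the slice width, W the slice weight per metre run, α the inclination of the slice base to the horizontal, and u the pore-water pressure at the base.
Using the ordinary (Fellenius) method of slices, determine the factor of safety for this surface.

FS = 1.84

Ordinary method of slices: FS = Σ[c'·Δl_i + (W_i cosα_i − u_i·Δl_i)·tanφ'] / Σ W_i sinα_i, with Δl_i = b_i / cosα_i.
Slice 1: Δl = 2.0/cos(-4.3°) = 2.006 m; N'_1 = 34·cos(-4.3°) − 0·2.006 = 33.9; c'Δl = 26.07; W sinα = -2.5
Slice 2: Δl = 1.3/cos2.1° = 1.301 m; N'_2 = 55·cos2.1° − 15·1.301 = 35.4; c'Δl = 16.91; W sinα = 2.0
Slice 3: Δl = 2.2/cos9.0° = 2.227 m; N'_3 = 144·cos9.0° − 17·2.227 = 104.4; c'Δl = 28.96; W sinα = 22.5
Slice 4: Δl = 1.7/cos16.8° = 1.776 m; N'_4 = 147·cos16.8° − 25·1.776 = 96.3; c'Δl = 23.09; W sinα = 42.5
Slice 5: Δl = 1.4/cos23.3° = 1.524 m; N'_5 = 122·cos23.3° − 17·1.524 = 86.1; c'Δl = 19.82; W sinα = 48.3
Slice 6: Δl = 2.2/cos31.2° = 2.572 m; N'_6 = 155·cos31.2° − 38·2.572 = 34.8; c'Δl = 33.44; W sinα = 80.3
Slice 7: Δl = 3.2/cos44.6° = 4.494 m; N'_7 = 106·cos44.6° − 14·4.494 = 12.6; c'Δl = 58.42; W sinα = 74.4
Σc'Δl = 206.7 kN/m; ΣN' = 403.6 kN/m; ΣW sinα = 267.5 kN/m
Resisting = 206.7 + 403.6·tan35.2° = 206.7 + 284.7 = 491.4 kN/m
FS = 491.4 / 267.5 = 1.837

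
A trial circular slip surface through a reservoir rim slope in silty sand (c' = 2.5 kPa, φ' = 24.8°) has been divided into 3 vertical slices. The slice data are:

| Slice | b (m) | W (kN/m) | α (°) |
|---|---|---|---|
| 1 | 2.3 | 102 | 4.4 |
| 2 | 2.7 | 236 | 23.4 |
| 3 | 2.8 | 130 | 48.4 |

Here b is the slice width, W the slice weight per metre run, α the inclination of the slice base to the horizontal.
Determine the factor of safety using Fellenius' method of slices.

FS = 1.06

Ordinary method of slices: FS = Σ[c'·Δl_i + (W_i cosα_i)·tanφ'] / Σ W_i sinα_i, with Δl_i = b_i / cosα_i.
Slice 1: Δl = 2.3/cos4.4° = 2.307 m; N'_1 = 102·cos4.4° = 101.7; c'Δl = 5.77; W sinα = 7.8
Slice 2: Δl = 2.7/cos23.4° = 2.942 m; N'_2 = 236·cos23.4° = 216.6; c'Δl = 7.35; W sinα = 93.7
Slice 3: Δl = 2.8/cos48.4° = 4.217 m; N'_3 = 130·cos48.4° = 86.3; c'Δl = 10.54; W sinα = 97.2
Σc'Δl = 23.7 kN/m; ΣN' = 404.6 kN/m; ΣW sinα = 198.8 kN/m
Resisting = 23.7 + 404.6·tan24.8° = 23.7 + 187.0 = 210.6 kN/m
FS = 210.6 / 198.8 = 1.060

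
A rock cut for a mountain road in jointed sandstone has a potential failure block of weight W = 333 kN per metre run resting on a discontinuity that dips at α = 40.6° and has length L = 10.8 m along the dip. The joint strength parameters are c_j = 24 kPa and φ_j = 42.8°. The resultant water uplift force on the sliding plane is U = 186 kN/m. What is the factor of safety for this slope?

Resolving the block weight along and normal to the plane and applying the Mohr–Coulomb strength on the joint:
N' = W cosα − U = 333·cos40.6° − 186 = 66.8 kN/m
Driving force T = W sinα = 333·sin40.6° = 216.7 kN/m
Resisting force R = c_j·L + N'·tanφ_j = 24·10.8 + 66.8·tan42.8° = 259.2 + 61.9 = 321.1 kN/m
FS = R / T = 321.1 / 216.7 = 1.482

FS = 1.48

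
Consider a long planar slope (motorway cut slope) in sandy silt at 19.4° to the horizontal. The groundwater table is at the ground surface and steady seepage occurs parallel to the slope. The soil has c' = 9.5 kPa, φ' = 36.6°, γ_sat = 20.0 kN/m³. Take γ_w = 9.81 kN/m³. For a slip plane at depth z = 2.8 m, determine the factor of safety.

With seepage parallel to the slope and the water table at the surface, the effective normal stress on the slip plane uses the buoyant unit weight γ' = γ_sat − γ_w while the driving shear stress uses γ_sat:
FS = [c' + γ' z cos²β tanφ'] / [γ_sat z sinβ cosβ]
γ' = 20.0 − 9.81 = 10.19 kN/m³
Numerator = 9.5 + 10.19·2.8·cos²19.4°·tan36.6° = 9.5 + 10.19·2.8·0.8897·0.7427 = 28.352 kPa
Denominator = 20.0·2.8·sin19.4°·cos19.4° = 20.0·2.8·0.3322·0.9432 = 17.545 kPa
FS = 28.352 / 17.545 = 1.616

FS = 1.62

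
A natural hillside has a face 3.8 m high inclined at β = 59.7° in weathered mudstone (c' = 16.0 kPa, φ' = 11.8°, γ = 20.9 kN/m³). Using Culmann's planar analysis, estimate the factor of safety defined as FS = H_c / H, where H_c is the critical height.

FS = 2.07

H_c = (4c'/γ) · sinβ cosφ' / [1 − cos(β − φ')]
    = (4·16.0/20.9) · sin59.7°·cos11.8° / [1 − cos47.9°]
    = 3.062 · 0.8451 / 0.3296 = 7.85 m
FS = H_c / H = 7.85 / 3.8 = 2.066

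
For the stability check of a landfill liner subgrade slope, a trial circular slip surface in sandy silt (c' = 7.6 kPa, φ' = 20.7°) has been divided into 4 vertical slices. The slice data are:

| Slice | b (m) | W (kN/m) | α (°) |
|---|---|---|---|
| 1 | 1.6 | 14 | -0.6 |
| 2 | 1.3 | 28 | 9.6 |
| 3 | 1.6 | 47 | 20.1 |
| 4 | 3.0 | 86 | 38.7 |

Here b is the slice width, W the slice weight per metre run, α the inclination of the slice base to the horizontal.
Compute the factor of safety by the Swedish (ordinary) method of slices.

FS = 1.64

Ordinary method of slices: FS = Σ[c'·Δl_i + (W_i cosα_i)·tanφ'] / Σ W_i sinα_i, with Δl_i = b_i / cosα_i.
Slice 1: Δl = 1.6/cos(-0.6°) = 1.600 m; N'_1 = 14·cos(-0.6°) = 14.0; c'Δl = 12.16; W sinα = -0.1
Slice 2: Δl = 1.3/cos9.6° = 1.318 m; N'_2 = 28·cos9.6° = 27.6; c'Δl = 10.02; W sinα = 4.7
Slice 3: Δl = 1.6/cos20.1° = 1.704 m; N'_3 = 47·cos20.1° = 44.1; c'Δl = 12.95; W sinα = 16.2
Slice 4: Δl = 3.0/cos38.7° = 3.844 m; N'_4 = 86·cos38.7° = 67.1; c'Δl = 29.21; W sinα = 53.8
Σc'Δl = 64.3 kN/m; ΣN' = 152.9 kN/m; ΣW sinα = 74.4 kN/m
Resisting = 64.3 + 152.9·tan20.7° = 64.3 + 57.8 = 122.1 kN/m
FS = 122.1 / 74.4 = 1.640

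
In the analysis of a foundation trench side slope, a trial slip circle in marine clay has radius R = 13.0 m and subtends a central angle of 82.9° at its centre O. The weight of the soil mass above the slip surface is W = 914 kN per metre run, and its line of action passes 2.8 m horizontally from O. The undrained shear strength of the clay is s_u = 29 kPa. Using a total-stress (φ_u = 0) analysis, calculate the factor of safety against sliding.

Taking moments about the centre O, the resisting moment is provided by the undrained shear strength acting along the arc:
Arc length L_a = R·θ = 13.0·(82.9°·π/180) = 13.0·1.4469 = 18.81 m
M_R = s_u·L_a·R = 29·18.81·13.0 = 7091.1 kN·m/m
M_D = W·d = 914·2.8 = 2559.2 kN·m/m
FS = M_R / M_D = 7091.1 / 2559.2 = 2.771

FS = 2.77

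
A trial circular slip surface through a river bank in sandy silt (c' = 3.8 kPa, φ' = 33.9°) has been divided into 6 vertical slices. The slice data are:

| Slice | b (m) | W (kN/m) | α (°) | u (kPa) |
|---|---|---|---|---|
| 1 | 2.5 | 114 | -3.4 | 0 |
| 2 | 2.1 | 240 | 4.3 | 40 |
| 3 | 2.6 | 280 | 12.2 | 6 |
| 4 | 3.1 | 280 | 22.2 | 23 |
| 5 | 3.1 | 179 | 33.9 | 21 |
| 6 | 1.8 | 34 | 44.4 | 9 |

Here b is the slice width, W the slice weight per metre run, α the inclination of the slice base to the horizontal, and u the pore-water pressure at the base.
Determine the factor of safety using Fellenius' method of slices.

FS = 1.96

Ordinary method of slices: FS = Σ[c'·Δl_i + (W_i cosα_i − u_i·Δl_i)·tanφ'] / Σ W_i sinα_i, with Δl_i = b_i / cosα_i.
Slice 1: Δl = 2.5/cos(-3.4°) = 2.504 m; N'_1 = 114·cos(-3.4°) − 0·2.504 = 113.8; c'Δl = 9.52; W sinα = -6.8
Slice 2: Δl = 2.1/cos4.3° = 2.106 m; N'_2 = 240·cos4.3° − 40·2.106 = 155.1; c'Δl = 8.00; W sinα = 18.0
Slice 3: Δl = 2.6/cos12.2° = 2.660 m; N'_3 = 280·cos12.2° − 6·2.660 = 257.7; c'Δl = 10.11; W sinα = 59.2
Slice 4: Δl = 3.1/cos22.2° = 3.348 m; N'_4 = 280·cos22.2° − 23·3.348 = 182.2; c'Δl = 12.72; W sinα = 105.8
Slice 5: Δl = 3.1/cos33.9° = 3.735 m; N'_5 = 179·cos33.9° − 21·3.735 = 70.1; c'Δl = 14.19; W sinα = 99.8
Slice 6: Δl = 1.8/cos44.4° = 2.519 m; N'_6 = 34·cos44.4° − 9·2.519 = 1.6; c'Δl = 9.57; W sinα = 23.8
Σc'Δl = 64.1 kN/m; ΣN' = 780.6 kN/m; ΣW sinα = 299.8 kN/m
Resisting = 64.1 + 780.6·tan33.9° = 64.1 + 524.5 = 588.7 kN/m
FS = 588.7 / 299.8 = 1.963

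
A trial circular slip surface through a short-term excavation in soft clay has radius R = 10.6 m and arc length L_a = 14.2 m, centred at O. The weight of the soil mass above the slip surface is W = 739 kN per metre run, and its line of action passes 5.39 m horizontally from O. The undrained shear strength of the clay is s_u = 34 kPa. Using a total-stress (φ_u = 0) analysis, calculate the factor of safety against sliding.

Taking moments about the centre O, the resisting moment is provided by the undrained shear strength acting along the arc:
M_R = s_u·L_a·R = 34·14.20·10.6 = 5117.7 kN·m/m
M_D = W·d = 739·5.39 = 3983.2 kN·m/m
FS = M_R / M_D = 5117.7 / 3983.2 = 1.285

FS = 1.28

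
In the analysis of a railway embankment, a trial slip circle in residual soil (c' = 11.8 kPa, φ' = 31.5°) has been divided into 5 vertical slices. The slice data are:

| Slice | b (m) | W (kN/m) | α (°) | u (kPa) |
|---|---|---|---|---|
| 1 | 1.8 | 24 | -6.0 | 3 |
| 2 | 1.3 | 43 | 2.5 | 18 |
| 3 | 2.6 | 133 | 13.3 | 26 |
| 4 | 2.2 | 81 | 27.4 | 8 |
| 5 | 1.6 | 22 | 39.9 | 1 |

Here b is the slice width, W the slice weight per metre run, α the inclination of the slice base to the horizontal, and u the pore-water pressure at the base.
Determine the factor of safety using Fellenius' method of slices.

FS = 2.74

Ordinary method of slices: FS = Σ[c'·Δl_i + (W_i cosα_i − u_i·Δl_i)·tanφ'] / Σ W_i sinα_i, with Δl_i = b_i / cosα_i.
Slice 1: Δl = 1.8/cos(-6.0°) = 1.810 m; N'_1 = 24·cos(-6.0°) − 3·1.810 = 18.4; c'Δl = 21.36; W sinα = -2.5
Slice 2: Δl = 1.3/cos2.5° = 1.301 m; N'_2 = 43·cos2.5° − 18·1.301 = 19.5; c'Δl = 15.35; W sinα = 1.9
Slice 3: Δl = 2.6/cos13.3° = 2.672 m; N'_3 = 133·cos13.3° − 26·2.672 = 60.0; c'Δl = 31.53; W sinα = 30.6
Slice 4: Δl = 2.2/cos27.4° = 2.478 m; N'_4 = 81·cos27.4° − 8·2.478 = 52.1; c'Δl = 29.24; W sinα = 37.3
Slice 5: Δl = 1.6/cos39.9° = 2.086 m; N'_5 = 22·cos39.9° − 1·2.086 = 14.8; c'Δl = 24.61; W sinα = 14.1
Σc'Δl = 122.1 kN/m; ΣN' = 164.8 kN/m; ΣW sinα = 81.4 kN/m
Resisting = 122.1 + 164.8·tan31.5° = 122.1 + 101.0 = 223.1 kN/m
FS = 223.1 / 81.4 = 2.742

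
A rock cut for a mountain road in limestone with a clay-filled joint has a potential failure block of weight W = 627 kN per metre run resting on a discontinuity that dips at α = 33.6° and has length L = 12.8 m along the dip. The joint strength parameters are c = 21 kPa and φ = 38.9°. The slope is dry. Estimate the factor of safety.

FS = 1.99

Resolving the block weight along and normal to the plane and applying the Mohr–Coulomb strength on the joint:
N' = W cosα = 627·cos33.6° = 522.2 kN/m
Driving force T = W sinα = 627·sin33.6° = 347.0 kN/m
Resisting force R = c·L + N'·tanφ = 21·12.8 + 522.2·tan38.9° = 268.8 + 421.4 = 690.2 kN/m
FS = R / T = 690.2 / 347.0 = 1.989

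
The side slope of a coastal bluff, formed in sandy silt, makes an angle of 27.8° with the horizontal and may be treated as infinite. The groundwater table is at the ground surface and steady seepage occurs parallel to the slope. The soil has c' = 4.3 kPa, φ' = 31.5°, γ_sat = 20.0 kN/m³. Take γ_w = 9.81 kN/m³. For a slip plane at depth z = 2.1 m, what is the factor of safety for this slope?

FS = 0.84

With seepage parallel to the slope and the water table at the surface, the effective normal stress on the slip plane uses the buoyant unit weight γ' = γ_sat − γ_w while the driving shear stress uses γ_sat:
FS = [c' + γ' z cos²β tanφ'] / [γ_sat z sinβ cosβ]
γ' = 20.0 − 9.81 = 10.19 kN/m³
Numerator = 4.3 + 10.19·2.1·cos²27.8°·tan31.5° = 4.3 + 10.19·2.1·0.7825·0.6128 = 14.561 kPa
Denominator = 20.0·2.1·sin27.8°·cos27.8° = 20.0·2.1·0.4664·0.8846 = 17.327 kPa
FS = 14.561 / 17.327 = 0.840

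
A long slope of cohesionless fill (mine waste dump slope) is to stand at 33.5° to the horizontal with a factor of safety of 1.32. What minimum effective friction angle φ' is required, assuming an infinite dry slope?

φ' = 41.1°

FS = tanφ'/tanβ ⇒ tanφ' = FS · tanβ = 1.32 · tan33.5° = 0.8737
φ' = arctan(0.8737) = 41.14°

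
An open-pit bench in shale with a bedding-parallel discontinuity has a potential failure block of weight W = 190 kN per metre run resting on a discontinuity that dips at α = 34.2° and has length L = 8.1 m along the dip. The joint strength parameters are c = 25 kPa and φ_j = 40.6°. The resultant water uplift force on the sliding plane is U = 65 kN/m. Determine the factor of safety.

Resolving the block weight along and normal to the plane and applying the Mohr–Coulomb strength on the joint:
N' = W cosα − U = 190·cos34.2° − 65 = 92.1 kN/m
Driving force T = W sinα = 190·sin34.2° = 106.8 kN/m
Resisting force R = c·L + N'·tanφ_j = 25·8.1 + 92.1·tan40.6° = 202.5 + 79.0 = 281.5 kN/m
FS = R / T = 281.5 / 106.8 = 2.636

FS = 2.64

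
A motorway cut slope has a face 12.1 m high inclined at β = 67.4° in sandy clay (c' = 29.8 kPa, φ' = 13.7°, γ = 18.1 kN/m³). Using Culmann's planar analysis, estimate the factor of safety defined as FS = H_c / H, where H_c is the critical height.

H_c = (4c'/γ) · sinβ cosφ' / [1 − cos(β − φ')]
    = (4·29.8/18.1) · sin67.4°·cos13.7° / [1 − cos53.7°]
    = 6.586 · 0.8969 / 0.4080 = 14.48 m
FS = H_c / H = 14.48 / 12.1 = 1.197

FS = 1.20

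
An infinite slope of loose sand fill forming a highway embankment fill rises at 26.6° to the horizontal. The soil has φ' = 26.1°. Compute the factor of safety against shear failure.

For a dry cohesionless infinite slope the factor of safety is FS = tanφ' / tanβ.
FS = tan26.1° / tan26.6° = 0.4899 / 0.5008 = 0.978

FS = 0.98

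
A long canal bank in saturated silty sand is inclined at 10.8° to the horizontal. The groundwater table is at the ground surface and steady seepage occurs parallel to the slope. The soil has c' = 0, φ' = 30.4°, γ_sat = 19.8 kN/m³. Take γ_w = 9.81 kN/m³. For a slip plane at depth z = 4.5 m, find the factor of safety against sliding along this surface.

FS = 1.55

With seepage parallel to the slope and the water table at the surface, the effective normal stress on the slip plane uses the buoyant unit weight γ' = γ_sat − γ_w while the driving shear stress uses γ_sat:
FS = [c' + γ' z cos²β tanφ'] / [γ_sat z sinβ cosβ]
(For c' = 0 this reduces to FS = (γ'/γ_sat)·tanφ'/tanβ.)
γ' = 19.8 − 9.81 = 9.99 kN/m³
Numerator = 0.0 + 9.99·4.5·cos²10.8°·tan30.4° = 0.0 + 9.99·4.5·0.9649·0.5867 = 25.449 kPa
Denominator = 19.8·4.5·sin10.8°·cos10.8° = 19.8·4.5·0.1874·0.9823 = 16.400 kPa
FS = 25.449 / 16.400 = 1.552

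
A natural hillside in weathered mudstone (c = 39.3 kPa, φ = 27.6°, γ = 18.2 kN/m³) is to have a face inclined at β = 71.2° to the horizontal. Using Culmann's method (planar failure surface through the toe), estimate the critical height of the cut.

H_c = 26.27 m

Culmann's analysis gives the critical failure plane at α_cr = (β + φ)/2 = (71.2 + 27.6)/2 = 49.4°, and the critical height
H_c = (4c/γ) · sinβ cosφ / [1 − cos(β − φ)]
    = (4·39.3/18.2) · sin71.2°·cos27.6° / [1 − cos(43.6°)]
    = 8.637 · 0.9466·0.8862 / [1 − 0.7242]
    = 8.637 · 0.8389 / 0.2758
    = 26.27 m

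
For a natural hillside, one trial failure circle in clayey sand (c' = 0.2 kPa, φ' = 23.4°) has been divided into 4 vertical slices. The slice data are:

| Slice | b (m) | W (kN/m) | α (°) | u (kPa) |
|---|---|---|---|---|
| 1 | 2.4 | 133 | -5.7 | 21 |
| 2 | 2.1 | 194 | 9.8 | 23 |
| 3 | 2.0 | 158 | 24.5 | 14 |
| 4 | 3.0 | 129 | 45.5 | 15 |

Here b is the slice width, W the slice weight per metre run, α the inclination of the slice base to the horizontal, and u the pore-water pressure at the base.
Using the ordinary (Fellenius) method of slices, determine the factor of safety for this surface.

Ordinary method of slices: FS = Σ[c'·Δl_i + (W_i cosα_i − u_i·Δl_i)·tanφ'] / Σ W_i sinα_i, with Δl_i = b_i / cosα_i.
Slice 1: Δl = 2.4/cos(-5.7°) = 2.412 m; N'_1 = 133·cos(-5.7°) − 21·2.412 = 81.7; c'Δl = 0.48; W sinα = -13.2
Slice 2: Δl = 2.1/cos9.8° = 2.131 m; N'_2 = 194·cos9.8° − 23·2.131 = 142.2; c'Δl = 0.43; W sinα = 33.0
Slice 3: Δl = 2.0/cos24.5° = 2.198 m; N'_3 = 158·cos24.5° − 14·2.198 = 113.0; c'Δl = 0.44; W sinα = 65.5
Slice 4: Δl = 3.0/cos45.5° = 4.280 m; N'_4 = 129·cos45.5° − 15·4.280 = 26.2; c'Δl = 0.86; W sinα = 92.0
Σc'Δl = 2.2 kN/m; ΣN' = 363.1 kN/m; ΣW sinα = 177.3 kN/m
Resisting = 2.2 + 363.1·tan23.4° = 2.2 + 157.1 = 159.3 kN/m
FS = 159.3 / 177.3 = 0.898

FS = 0.90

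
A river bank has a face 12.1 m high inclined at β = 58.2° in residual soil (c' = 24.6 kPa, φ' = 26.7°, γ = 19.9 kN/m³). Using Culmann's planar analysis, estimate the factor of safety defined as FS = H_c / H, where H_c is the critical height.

H_c = (4c'/γ) · sinβ cosφ' / [1 − cos(β − φ')]
    = (4·24.6/19.9) · sin58.2°·cos26.7° / [1 − cos31.5°]
    = 4.945 · 0.7593 / 0.1474 = 25.48 m
FS = H_c / H = 25.48 / 12.1 = 2.106

FS = 2.11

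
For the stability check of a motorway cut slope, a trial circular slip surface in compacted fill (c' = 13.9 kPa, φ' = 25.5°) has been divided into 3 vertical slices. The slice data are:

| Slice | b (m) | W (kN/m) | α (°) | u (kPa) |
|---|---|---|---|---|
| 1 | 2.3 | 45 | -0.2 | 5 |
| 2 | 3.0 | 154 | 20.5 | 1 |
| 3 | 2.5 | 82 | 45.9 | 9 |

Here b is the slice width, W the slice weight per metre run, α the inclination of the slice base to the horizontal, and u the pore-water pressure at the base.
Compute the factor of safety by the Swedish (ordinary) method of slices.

Ordinary method of slices: FS = Σ[c'·Δl_i + (W_i cosα_i − u_i·Δl_i)·tanφ'] / Σ W_i sinα_i, with Δl_i = b_i / cosα_i.
Slice 1: Δl = 2.3/cos(-0.2°) = 2.300 m; N'_1 = 45·cos(-0.2°) − 5·2.300 = 33.5; c'Δl = 31.97; W sinα = -0.2
Slice 2: Δl = 3.0/cos20.5° = 3.203 m; N'_2 = 154·cos20.5° − 1·3.203 = 141.0; c'Δl = 44.52; W sinα = 53.9
Slice 3: Δl = 2.5/cos45.9° = 3.592 m; N'_3 = 82·cos45.9° − 9·3.592 = 24.7; c'Δl = 49.93; W sinα = 58.9
Σc'Δl = 126.4 kN/m; ΣN' = 199.3 kN/m; ΣW sinα = 112.7 kN/m
Resisting = 126.4 + 199.3·tan25.5° = 126.4 + 95.1 = 221.5 kN/m
FS = 221.5 / 112.7 = 1.966

FS = 1.97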